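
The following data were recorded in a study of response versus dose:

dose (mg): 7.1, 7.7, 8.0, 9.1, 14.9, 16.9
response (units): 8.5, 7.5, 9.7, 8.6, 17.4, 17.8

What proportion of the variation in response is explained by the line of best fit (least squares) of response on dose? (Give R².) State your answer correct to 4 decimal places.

n = 6, Σx = 63.7, Σy = 69.5, Σxy = 834.04, Σx² = 764.13, Σy² = 916.15
Sxx = Σx² − (Σx)²/n = 764.13 − 676.281667 = 87.848333
Sxy = Σxy − (Σx)(Σy)/n = 834.04 − 737.858333 = 96.181667
Syy = Σy² − (Σy)²/n = 916.15 − 805.041667 = 111.108333
R² = Sxy²/(Sxx·Syy) = (96.181667)²/(87.848333·111.108333) = 0.947773

0.9478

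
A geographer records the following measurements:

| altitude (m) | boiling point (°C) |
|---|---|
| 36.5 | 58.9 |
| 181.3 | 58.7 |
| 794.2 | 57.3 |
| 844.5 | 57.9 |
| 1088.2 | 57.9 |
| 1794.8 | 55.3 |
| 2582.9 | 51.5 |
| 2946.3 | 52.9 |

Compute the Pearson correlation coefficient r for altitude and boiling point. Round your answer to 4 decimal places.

-0.9529

n = 8, Σx = 10268.7, Σy = 450.4, Σxy = 558334.21, Σx² = 21135678.21, Σy² = 25411.76
Sxx = Σx² − (Σx)²/n = 21135678.21 − 13180774.96125 = 7954903.24875
Sxy = Σxy − (Σx)(Σy)/n = 558334.21 − 578127.81 = -19793.6
Syy = Σy² − (Σy)²/n = 25411.76 − 25357.52 = 54.24
r = Sxy/√(Sxx·Syy) = -19793.6/√(431473952.2122) = -19793.6/20771.951093 = -0.952900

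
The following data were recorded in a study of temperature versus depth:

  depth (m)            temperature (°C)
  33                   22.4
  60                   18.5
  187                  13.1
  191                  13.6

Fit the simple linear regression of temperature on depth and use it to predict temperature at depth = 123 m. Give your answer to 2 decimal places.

n = 4, Σx = 471, Σy = 67.6, Σxy = 6896.5, Σx² = 76139
Sxx = Σx² − (Σx)²/n = 76139 − 55460.25 = 20678.75
Sxy = Σxy − (Σx)(Σy)/n = 6896.5 − 7959.9 = -1063.4
b = Sxy/Sxx = -1063.4/20678.75 = -0.051425
a = ȳ − b·x̄ = 16.9 − (-0.051425)·117.75 = 22.955267
ŷ(123) = a + b·123 = 22.955267 + (-0.051425)·123 = 16.630020

16.63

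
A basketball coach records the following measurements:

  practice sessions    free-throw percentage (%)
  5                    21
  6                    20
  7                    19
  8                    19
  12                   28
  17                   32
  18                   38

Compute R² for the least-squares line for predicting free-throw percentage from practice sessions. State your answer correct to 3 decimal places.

0.904

n = 7, Σx = 73, Σy = 177, Σxy = 2074, Σx² = 931, Σy² = 4815
Sxx = Σx² − (Σx)²/n = 931 − 761.285714 = 169.714286
Sxy = Σxy − (Σx)(Σy)/n = 2074 − 1845.857143 = 228.142857
Syy = Σy² − (Σy)²/n = 4815 − 4475.571429 = 339.428571
R² = Sxy²/(Sxx·Syy) = (228.142857)²/(169.714286·339.428571) = 0.903539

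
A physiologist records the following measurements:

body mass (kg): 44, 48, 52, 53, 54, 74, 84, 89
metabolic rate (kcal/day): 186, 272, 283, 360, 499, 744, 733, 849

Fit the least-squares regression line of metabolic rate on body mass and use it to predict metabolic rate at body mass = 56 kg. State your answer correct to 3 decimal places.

403.025

n = 8, Σx = 498, Σy = 3926, Σxy = 274171, Σx² = 33122
Sxx = Σx² − (Σx)²/n = 33122 − 31000.5 = 2121.5
Sxy = Σxy − (Σx)(Σy)/n = 274171 − 244393.5 = 29777.5
b = Sxy/Sxx = 29777.5/2121.5 = 14.036059
a = ȳ − b·x̄ = 490.75 − 14.036059·62.25 = -382.994697
ŷ(56) = a + b·56 = -382.994697 + 14.036059·56 = 403.024629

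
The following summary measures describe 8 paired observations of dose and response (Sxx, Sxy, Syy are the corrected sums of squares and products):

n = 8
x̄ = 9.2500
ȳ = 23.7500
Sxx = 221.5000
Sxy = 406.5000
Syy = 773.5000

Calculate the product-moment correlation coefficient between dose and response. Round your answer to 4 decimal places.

0.9821

r = Sxy/√(Sxx·Syy) = 406.5/√(171330.25) = 406.5/413.920584 = 0.982072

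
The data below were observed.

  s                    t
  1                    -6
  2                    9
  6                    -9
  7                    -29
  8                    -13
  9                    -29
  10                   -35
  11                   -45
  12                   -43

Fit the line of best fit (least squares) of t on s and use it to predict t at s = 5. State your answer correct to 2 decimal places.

n = 9, Σx = 66, Σy = -200, Σxy = -1971, Σx² = 600
Sxx = Σx² − (Σx)²/n = 600 − 484 = 116
Sxy = Σxy − (Σx)(Σy)/n = -1971 − (-1466.666667) = -504.333333
b = Sxy/Sxx = -504.333333/116 = -4.347701
a = ȳ − b·x̄ = -22.222222 − (-4.347701)·7.333333 = 9.660920
ŷ(5) = a + b·5 = 9.660920 + (-4.347701)·5 = -12.077586

-12.08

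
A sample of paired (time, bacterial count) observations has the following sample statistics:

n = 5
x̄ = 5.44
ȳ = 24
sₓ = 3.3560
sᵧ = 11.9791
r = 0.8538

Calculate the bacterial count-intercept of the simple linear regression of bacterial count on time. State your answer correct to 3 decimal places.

7.421

b = r · sᵧ/sₓ = 0.8538 · 11.9791/3.356 = 3.047603
a = ȳ − b·x̄ = 24 − 3.047603·5.44 = 7.421040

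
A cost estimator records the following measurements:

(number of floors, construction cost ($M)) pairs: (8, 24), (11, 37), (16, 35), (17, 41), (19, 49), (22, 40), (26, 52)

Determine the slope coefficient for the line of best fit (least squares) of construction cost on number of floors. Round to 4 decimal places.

1.2851

n = 7, Σx = 119, Σy = 278, Σxy = 5019, Σx² = 2251
Sxx = Σx² − (Σx)²/n = 2251 − 2023 = 228
Sxy = Σxy − (Σx)(Σy)/n = 5019 − 4726 = 293
b = Sxy/Sxx = 293/228 = 1.285088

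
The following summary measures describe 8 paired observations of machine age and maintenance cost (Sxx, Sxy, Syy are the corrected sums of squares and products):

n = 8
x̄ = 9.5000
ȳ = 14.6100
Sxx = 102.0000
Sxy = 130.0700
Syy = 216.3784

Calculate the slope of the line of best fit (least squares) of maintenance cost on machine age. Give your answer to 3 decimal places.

b = Sxy/Sxx = 130.07/102 = 1.275196

1.275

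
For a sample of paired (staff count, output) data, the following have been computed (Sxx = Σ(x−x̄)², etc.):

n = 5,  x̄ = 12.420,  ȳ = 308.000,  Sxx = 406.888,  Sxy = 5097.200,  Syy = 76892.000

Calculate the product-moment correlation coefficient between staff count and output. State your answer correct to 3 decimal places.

0.911

r = Sxy/√(Sxx·Syy) = 5097.2/√(31286432.096) = 5097.2/5593.427580 = 0.911284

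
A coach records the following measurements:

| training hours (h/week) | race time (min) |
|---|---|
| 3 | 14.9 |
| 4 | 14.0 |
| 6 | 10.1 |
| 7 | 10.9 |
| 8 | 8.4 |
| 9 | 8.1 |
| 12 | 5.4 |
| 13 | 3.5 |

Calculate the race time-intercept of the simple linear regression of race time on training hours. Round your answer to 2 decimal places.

n = 8, Σx = 62, Σy = 75.3, Σxy = 488, Σx² = 568
Sxx = Σx² − (Σx)²/n = 568 − 480.5 = 87.5
Sxy = Σxy − (Σx)(Σy)/n = 488 − 583.575 = -95.575
b = Sxy/Sxx = -95.575/87.5 = -1.092286
a = ȳ − b·x̄ = 9.4125 − (-1.092286)·7.75 = 17.877714

17.88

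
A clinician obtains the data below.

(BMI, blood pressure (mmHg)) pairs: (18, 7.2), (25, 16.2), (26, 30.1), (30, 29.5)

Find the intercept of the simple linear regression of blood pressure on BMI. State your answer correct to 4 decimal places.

-28.2368

n = 4, Σx = 99, Σy = 83, Σxy = 2202.2, Σx² = 2525
Sxx = Σx² − (Σx)²/n = 2525 − 2450.25 = 74.75
Sxy = Σxy − (Σx)(Σy)/n = 2202.2 − 2054.25 = 147.95
b = Sxy/Sxx = 147.95/74.75 = 1.979264
a = ȳ − b·x̄ = 20.75 − 1.979264·24.75 = -28.236789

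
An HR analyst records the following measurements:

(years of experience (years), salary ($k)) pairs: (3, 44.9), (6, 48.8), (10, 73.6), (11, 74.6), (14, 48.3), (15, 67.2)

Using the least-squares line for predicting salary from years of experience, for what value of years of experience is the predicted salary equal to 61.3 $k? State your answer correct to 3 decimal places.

11.037

n = 6, Σx = 59, Σy = 357.4, Σxy = 3668.3, Σx² = 687
Sxx = Σx² − (Σx)²/n = 687 − 580.166667 = 106.833333
Sxy = Σxy − (Σx)(Σy)/n = 3668.3 − 3514.433333 = 153.866667
b = Sxy/Sxx = 153.866667/106.833333 = 1.440250
a = ȳ − b·x̄ = 59.566667 − 1.440250·9.833333 = 45.404212
Set a + b·x = 61.3: x = (61.3 − 45.404212) / 1.440250 = 11.036828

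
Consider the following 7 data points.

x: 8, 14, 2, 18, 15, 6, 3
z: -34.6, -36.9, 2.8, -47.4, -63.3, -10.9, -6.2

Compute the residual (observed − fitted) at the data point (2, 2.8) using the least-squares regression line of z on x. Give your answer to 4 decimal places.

n = 7, Σx = 66, Σy = -196.5, Σxy = -2674.5, Σx² = 858
Sxx = Σx² − (Σx)²/n = 858 − 622.285714 = 235.714286
Sxy = Σxy − (Σx)(Σy)/n = -2674.5 − (-1852.714286) = -821.785714
b = Sxy/Sxx = -821.785714/235.714286 = -3.486364
a = ȳ − b·x̄ = -28.071429 − (-3.486364)·9.428571 = 4.8
ŷ(2) = 4.8 + (-3.486364)·2 = -2.172727
residual = y − ŷ = 2.8 − (-2.172727) = 4.972727

4.9727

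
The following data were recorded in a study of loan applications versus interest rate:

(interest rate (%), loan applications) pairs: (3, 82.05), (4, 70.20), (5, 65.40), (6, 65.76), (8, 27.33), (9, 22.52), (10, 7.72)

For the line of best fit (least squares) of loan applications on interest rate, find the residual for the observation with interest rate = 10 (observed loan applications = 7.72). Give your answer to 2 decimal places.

n = 7, Σx = 45, Σy = 340.98, Σxy = 1747.03, Σx² = 331
Sxx = Σx² − (Σx)²/n = 331 − 289.285714 = 41.714286
Sxy = Σxy − (Σx)(Σy)/n = 1747.03 − 2192.014286 = -444.984286
b = Sxy/Sxx = -444.984286/41.714286 = -10.667432
a = ȳ − b·x̄ = 48.711429 − (-10.667432)·6.428571 = 117.287774
ŷ(10) = 117.287774 + (-10.667432)·10 = 10.613459
residual = y − ŷ = 7.72 − 10.613459 = -2.893459

-2.89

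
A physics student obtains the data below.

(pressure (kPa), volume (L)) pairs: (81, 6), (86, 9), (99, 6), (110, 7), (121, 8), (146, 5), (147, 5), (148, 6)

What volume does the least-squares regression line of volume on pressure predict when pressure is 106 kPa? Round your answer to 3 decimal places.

6.820

n = 8, Σx = 938, Σy = 52, Σxy = 5945, Σx² = 115328
Sxx = Σx² − (Σx)²/n = 115328 − 109980.5 = 5347.5
Sxy = Σxy − (Σx)(Σy)/n = 5945 − 6097 = -152
b = Sxy/Sxx = -152/5347.5 = -0.028424
a = ȳ − b·x̄ = 6.5 − (-0.028424)·117.25 = 9.832772
ŷ(106) = a + b·106 = 9.832772 + (-0.028424)·106 = 6.819776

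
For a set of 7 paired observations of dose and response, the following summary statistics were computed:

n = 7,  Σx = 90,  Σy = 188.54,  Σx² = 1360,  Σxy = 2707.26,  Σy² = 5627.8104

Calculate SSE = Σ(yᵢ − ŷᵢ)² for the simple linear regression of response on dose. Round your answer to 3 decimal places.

154.329

Sxx = Σx² − (Σx)²/n = 1360 − 1157.142857 = 202.857143
Sxy = Σxy − (Σx)(Σy)/n = 2707.26 − 2424.085714 = 283.174286
Syy = Σy² − (Σy)²/n = 5627.8104 − 5078.190229 = 549.620171
b = Sxy/Sxx = 283.174286/202.857143 = 1.395930
SSE = Syy − b·Sxy = 549.620171 − 1.395930·283.174286 = 154.328810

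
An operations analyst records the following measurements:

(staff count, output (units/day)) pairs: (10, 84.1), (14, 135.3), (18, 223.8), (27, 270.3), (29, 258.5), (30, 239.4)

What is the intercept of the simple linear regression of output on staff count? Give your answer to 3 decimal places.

n = 6, Σx = 128, Σy = 1211.4, Σxy = 28740.2, Σx² = 3090
Sxx = Σx² − (Σx)²/n = 3090 − 2730.666667 = 359.333333
Sxy = Σxy − (Σx)(Σy)/n = 28740.2 − 25843.2 = 2897
b = Sxy/Sxx = 2897/359.333333 = 8.062152
a = ȳ − b·x̄ = 201.9 − 8.062152·21.333333 = 29.907421

29.907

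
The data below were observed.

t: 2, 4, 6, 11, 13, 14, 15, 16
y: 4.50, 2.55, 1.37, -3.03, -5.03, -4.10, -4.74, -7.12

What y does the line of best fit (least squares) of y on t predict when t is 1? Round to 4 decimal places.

n = 8, Σx = 81, Σy = -15.6, Σxy = -313.72, Σx² = 1023
Sxx = Σx² − (Σx)²/n = 1023 − 820.125 = 202.875
Sxy = Σxy − (Σx)(Σy)/n = -313.72 − (-157.95) = -155.77
b = Sxy/Sxx = -155.77/202.875 = -0.767813
a = ȳ − b·x̄ = -1.95 − (-0.767813)·10.125 = 5.824104
ŷ(1) = a + b·1 = 5.824104 + (-0.767813)·1 = 5.056291

5.0563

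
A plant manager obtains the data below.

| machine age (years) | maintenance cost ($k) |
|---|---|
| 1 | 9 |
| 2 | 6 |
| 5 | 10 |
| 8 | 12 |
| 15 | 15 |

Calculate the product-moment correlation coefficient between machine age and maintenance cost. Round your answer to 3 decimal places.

0.919

n = 5, Σx = 31, Σy = 52, Σxy = 392, Σx² = 319, Σy² = 586
Sxx = Σx² − (Σx)²/n = 319 − 192.2 = 126.8
Sxy = Σxy − (Σx)(Σy)/n = 392 − 322.4 = 69.6
Syy = Σy² − (Σy)²/n = 586 − 540.8 = 45.2
r = Sxy/√(Sxx·Syy) = 69.6/√(5731.36) = 69.6/75.705746 = 0.919349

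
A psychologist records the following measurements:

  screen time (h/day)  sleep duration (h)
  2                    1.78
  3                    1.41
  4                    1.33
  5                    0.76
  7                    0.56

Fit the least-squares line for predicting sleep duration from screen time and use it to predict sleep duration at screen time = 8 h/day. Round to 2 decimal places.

0.22

n = 5, Σx = 21, Σy = 5.84, Σxy = 20.83, Σx² = 103
Sxx = Σx² − (Σx)²/n = 103 − 88.2 = 14.8
Sxy = Σxy − (Σx)(Σy)/n = 20.83 − 24.528 = -3.698
b = Sxy/Sxx = -3.698/14.8 = -0.249865
a = ȳ − b·x̄ = 1.168 − (-0.249865)·4.2 = 2.217432
ŷ(8) = a + b·8 = 2.217432 + (-0.249865)·8 = 0.218514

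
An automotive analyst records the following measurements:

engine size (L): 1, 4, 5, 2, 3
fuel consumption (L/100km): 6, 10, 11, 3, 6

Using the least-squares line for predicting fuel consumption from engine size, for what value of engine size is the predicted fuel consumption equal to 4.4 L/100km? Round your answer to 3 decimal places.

n = 5, Σx = 15, Σy = 36, Σxy = 125, Σx² = 55
Sxx = Σx² − (Σx)²/n = 55 − 45 = 10
Sxy = Σxy − (Σx)(Σy)/n = 125 − 108 = 17
b = Sxy/Sxx = 17/10 = 1.7
a = ȳ − b·x̄ = 7.2 − 1.7·3 = 2.1
Set a + b·x = 4.4: x = (4.4 − 2.1) / 1.7 = 1.352941

1.353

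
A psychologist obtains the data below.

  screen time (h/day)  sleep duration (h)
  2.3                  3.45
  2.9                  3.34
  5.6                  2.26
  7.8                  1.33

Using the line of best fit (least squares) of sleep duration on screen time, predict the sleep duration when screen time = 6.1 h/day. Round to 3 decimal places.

n = 4, Σx = 18.6, Σy = 10.38, Σxy = 40.651, Σx² = 105.9
Sxx = Σx² − (Σx)²/n = 105.9 − 86.49 = 19.41
Sxy = Σxy − (Σx)(Σy)/n = 40.651 − 48.267 = -7.616
b = Sxy/Sxx = -7.616/19.41 = -0.392375
a = ȳ − b·x̄ = 2.595 − (-0.392375)·4.65 = 4.419544
ŷ(6.1) = a + b·6.1 = 4.419544 + (-0.392375)·6.1 = 2.026056

2.026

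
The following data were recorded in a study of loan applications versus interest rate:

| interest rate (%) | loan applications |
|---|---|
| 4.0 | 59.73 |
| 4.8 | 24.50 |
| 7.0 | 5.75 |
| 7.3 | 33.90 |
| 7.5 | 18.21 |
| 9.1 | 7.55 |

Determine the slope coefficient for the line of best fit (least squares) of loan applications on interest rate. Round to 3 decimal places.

-7.940

n = 6, Σx = 39.7, Σy = 149.64, Σxy = 849.52, Σx² = 280.39
Sxx = Σx² − (Σx)²/n = 280.39 − 262.681667 = 17.708333
Sxy = Σxy − (Σx)(Σy)/n = 849.52 − 990.118 = -140.598
b = Sxy/Sxx = -140.598/17.708333 = -7.939652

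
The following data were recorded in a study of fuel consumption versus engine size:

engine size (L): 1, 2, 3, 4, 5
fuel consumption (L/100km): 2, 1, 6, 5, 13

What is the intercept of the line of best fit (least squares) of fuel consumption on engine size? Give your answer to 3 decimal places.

-2.400

n = 5, Σx = 15, Σy = 27, Σxy = 107, Σx² = 55
Sxx = Σx² − (Σx)²/n = 55 − 45 = 10
Sxy = Σxy − (Σx)(Σy)/n = 107 − 81 = 26
b = Sxy/Sxx = 26/10 = 2.6
a = ȳ − b·x̄ = 5.4 − 2.6·3 = -2.4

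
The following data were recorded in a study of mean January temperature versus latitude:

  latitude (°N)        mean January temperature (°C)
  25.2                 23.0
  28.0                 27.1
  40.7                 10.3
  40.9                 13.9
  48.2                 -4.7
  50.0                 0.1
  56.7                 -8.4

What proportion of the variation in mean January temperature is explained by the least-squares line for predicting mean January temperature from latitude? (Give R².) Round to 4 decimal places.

n = 7, Σx = 289.7, Σy = 61.3, Σxy = 1628.3, Σx² = 12786.47, Σy² = 1655.37
Sxx = Σx² − (Σx)²/n = 12786.47 − 11989.441429 = 797.028571
Sxy = Σxy − (Σx)(Σy)/n = 1628.3 − 2536.944286 = -908.644286
Syy = Σy² − (Σy)²/n = 1655.37 − 536.812857 = 1118.557143
R² = Sxy²/(Sxx·Syy) = (-908.644286)²/(797.028571·1118.557143) = 0.926095

0.9261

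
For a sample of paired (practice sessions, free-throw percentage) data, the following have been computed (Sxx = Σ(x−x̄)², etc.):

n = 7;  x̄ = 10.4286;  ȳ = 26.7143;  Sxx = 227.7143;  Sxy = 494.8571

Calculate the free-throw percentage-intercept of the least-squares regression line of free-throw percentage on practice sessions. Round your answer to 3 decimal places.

4.051

b = Sxy/Sxx = 494.8571/227.7143 = 2.173149
a = ȳ − b·x̄ = 26.7143 − 2.173149·10.4286 = 4.051398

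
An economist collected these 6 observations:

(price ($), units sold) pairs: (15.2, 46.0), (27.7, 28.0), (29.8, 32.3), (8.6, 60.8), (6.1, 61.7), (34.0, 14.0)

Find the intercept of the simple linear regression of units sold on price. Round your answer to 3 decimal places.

n = 6, Σx = 121.4, Σy = 242.8, Σxy = 3812.59, Σx² = 3153.54
Sxx = Σx² − (Σx)²/n = 3153.54 − 2456.326667 = 697.213333
Sxy = Σxy − (Σx)(Σy)/n = 3812.59 − 4912.653333 = -1100.063333
b = Sxy/Sxx = -1100.063333/697.213333 = -1.577800
a = ȳ − b·x̄ = 40.466667 − (-1.577800)·20.233333 = 72.390824

72.391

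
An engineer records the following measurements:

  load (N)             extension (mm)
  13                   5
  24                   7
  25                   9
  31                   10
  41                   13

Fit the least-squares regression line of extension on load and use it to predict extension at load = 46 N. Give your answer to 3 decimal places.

14.357

n = 5, Σx = 134, Σy = 44, Σxy = 1301, Σx² = 4012
Sxx = Σx² − (Σx)²/n = 4012 − 3591.2 = 420.8
Sxy = Σxy − (Σx)(Σy)/n = 1301 − 1179.2 = 121.8
b = Sxy/Sxx = 121.8/420.8 = 0.289449
a = ȳ − b·x̄ = 8.8 − 0.289449·26.8 = 1.042776
ŷ(46) = a + b·46 = 1.042776 + 0.289449·46 = 14.357414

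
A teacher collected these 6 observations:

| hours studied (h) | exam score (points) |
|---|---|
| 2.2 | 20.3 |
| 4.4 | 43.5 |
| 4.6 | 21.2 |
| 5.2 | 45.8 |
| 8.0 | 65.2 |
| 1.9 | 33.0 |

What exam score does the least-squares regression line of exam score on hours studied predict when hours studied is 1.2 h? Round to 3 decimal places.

n = 6, Σx = 26.3, Σy = 229, Σxy = 1156.04, Σx² = 140.01
Sxx = Σx² − (Σx)²/n = 140.01 − 115.281667 = 24.728333
Sxy = Σxy − (Σx)(Σy)/n = 1156.04 − 1003.783333 = 152.256667
b = Sxy/Sxx = 152.256667/24.728333 = 6.157175
a = ȳ − b·x̄ = 38.166667 − 6.157175·4.383333 = 11.177718
ŷ(1.2) = a + b·1.2 = 11.177718 + 6.157175·1.2 = 18.566327

18.566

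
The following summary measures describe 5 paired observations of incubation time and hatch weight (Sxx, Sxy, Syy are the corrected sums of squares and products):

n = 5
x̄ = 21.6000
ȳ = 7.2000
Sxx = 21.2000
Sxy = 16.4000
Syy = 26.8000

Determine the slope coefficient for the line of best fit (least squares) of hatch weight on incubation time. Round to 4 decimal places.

b = Sxy/Sxx = 16.4/21.2 = 0.773585

0.7736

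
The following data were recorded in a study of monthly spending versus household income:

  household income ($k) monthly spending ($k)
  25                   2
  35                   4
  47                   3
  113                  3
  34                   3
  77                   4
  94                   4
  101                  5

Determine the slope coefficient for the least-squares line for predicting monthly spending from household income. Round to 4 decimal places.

0.0143

n = 8, Σx = 526, Σy = 28, Σxy = 1961, Σx² = 42950
Sxx = Σx² − (Σx)²/n = 42950 − 34584.5 = 8365.5
Sxy = Σxy − (Σx)(Σy)/n = 1961 − 1841 = 120
b = Sxy/Sxx = 120/8365.5 = 0.014345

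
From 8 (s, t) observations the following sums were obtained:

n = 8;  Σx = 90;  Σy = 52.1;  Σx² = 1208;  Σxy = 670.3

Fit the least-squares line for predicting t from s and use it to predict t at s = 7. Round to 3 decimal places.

4.683

Sxx = Σx² − (Σx)²/n = 1208 − 1012.5 = 195.5
Sxy = Σxy − (Σx)(Σy)/n = 670.3 − 586.125 = 84.175
b = Sxy/Sxx = 84.175/195.5 = 0.430563
a = ȳ − b·x̄ = 6.5125 − 0.430563·11.25 = 1.668670
ŷ(7) = a + b·7 = 1.668670 + 0.430563·7 = 4.682609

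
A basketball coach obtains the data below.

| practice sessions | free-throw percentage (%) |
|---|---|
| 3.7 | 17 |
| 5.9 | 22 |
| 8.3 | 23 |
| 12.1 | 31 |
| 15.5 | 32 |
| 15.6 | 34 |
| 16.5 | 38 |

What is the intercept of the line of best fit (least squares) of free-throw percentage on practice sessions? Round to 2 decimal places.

n = 7, Σx = 77.6, Σy = 197, Σxy = 2412.1, Σx² = 1019.66
Sxx = Σx² − (Σx)²/n = 1019.66 − 860.251429 = 159.408571
Sxy = Σxy − (Σx)(Σy)/n = 2412.1 − 2183.885714 = 228.214286
b = Sxy/Sxx = 228.214286/159.408571 = 1.431631
a = ȳ − b·x̄ = 28.142857 − 1.431631·11.085714 = 12.272203

12.27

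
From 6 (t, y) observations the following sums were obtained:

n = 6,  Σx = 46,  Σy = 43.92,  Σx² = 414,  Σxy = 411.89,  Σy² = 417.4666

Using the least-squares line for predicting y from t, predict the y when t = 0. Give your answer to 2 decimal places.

Sxx = Σx² − (Σx)²/n = 414 − 352.666667 = 61.333333
Sxy = Σxy − (Σx)(Σy)/n = 411.89 − 336.72 = 75.17
b = Sxy/Sxx = 75.17/61.333333 = 1.225598
a = ȳ − b·x̄ = 7.32 − 1.225598·7.666667 = -2.07625
ŷ(0) = a + b·0 = -2.07625 + 1.225598·0 = -2.07625

-2.08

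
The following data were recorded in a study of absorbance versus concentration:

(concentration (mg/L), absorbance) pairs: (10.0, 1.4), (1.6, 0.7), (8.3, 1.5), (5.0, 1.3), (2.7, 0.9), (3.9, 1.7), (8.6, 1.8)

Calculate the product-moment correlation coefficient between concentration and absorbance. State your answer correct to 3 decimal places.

0.680

n = 7, Σx = 40.1, Σy = 9.3, Σxy = 58.61, Σx² = 292.91, Σy² = 13.33
Sxx = Σx² − (Σx)²/n = 292.91 − 229.715714 = 63.194286
Sxy = Σxy − (Σx)(Σy)/n = 58.61 − 53.275714 = 5.334286
Syy = Σy² − (Σy)²/n = 13.33 − 12.355714 = 0.974286
r = Sxy/√(Sxx·Syy) = 5.334286/√(61.569290) = 5.334286/7.846610 = 0.679820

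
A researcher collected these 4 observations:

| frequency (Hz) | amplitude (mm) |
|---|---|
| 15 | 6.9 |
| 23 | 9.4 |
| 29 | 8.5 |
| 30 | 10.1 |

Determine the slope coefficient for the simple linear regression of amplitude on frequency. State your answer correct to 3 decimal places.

n = 4, Σx = 97, Σy = 34.9, Σxy = 869.2, Σx² = 2495
Sxx = Σx² − (Σx)²/n = 2495 − 2352.25 = 142.75
Sxy = Σxy − (Σx)(Σy)/n = 869.2 − 846.325 = 22.875
b = Sxy/Sxx = 22.875/142.75 = 0.160245

0.160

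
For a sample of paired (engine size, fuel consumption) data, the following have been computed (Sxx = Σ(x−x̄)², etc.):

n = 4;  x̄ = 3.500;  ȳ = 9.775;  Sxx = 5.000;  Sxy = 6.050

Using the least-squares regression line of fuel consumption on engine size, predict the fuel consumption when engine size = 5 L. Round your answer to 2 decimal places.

b = Sxy/Sxx = 6.05/5 = 1.21
a = ȳ − b·x̄ = 9.775 − 1.21·3.5 = 5.54
ŷ(5) = a + b·5 = 5.54 + 1.21·5 = 11.59

11.59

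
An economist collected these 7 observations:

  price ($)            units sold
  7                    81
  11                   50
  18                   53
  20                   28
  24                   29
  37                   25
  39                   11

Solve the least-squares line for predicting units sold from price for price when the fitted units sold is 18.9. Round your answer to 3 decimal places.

34.524

n = 7, Σx = 156, Σy = 277, Σxy = 4681, Σx² = 4360
Sxx = Σx² − (Σx)²/n = 4360 − 3476.571429 = 883.428571
Sxy = Σxy − (Σx)(Σy)/n = 4681 − 6173.142857 = -1492.142857
b = Sxy/Sxx = -1492.142857/883.428571 = -1.689036
a = ȳ − b·x̄ = 39.571429 − (-1.689036)·22.285714 = 77.212807
Set a + b·x = 18.9: x = (18.9 − 77.212807) / (-1.689036) = 34.524308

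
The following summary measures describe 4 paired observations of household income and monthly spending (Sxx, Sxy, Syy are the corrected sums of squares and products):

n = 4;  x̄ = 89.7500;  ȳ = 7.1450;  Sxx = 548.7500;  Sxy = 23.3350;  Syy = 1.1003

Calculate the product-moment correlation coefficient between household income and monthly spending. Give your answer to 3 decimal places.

r = Sxy/√(Sxx·Syy) = 23.335/√(603.789625) = 23.335/24.572131 = 0.949653

0.950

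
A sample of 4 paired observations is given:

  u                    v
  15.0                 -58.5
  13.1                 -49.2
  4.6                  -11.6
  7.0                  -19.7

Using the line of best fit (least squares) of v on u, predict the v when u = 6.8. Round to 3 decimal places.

-20.415

n = 4, Σx = 39.7, Σy = -139, Σxy = -1713.28, Σx² = 466.77
Sxx = Σx² − (Σx)²/n = 466.77 − 394.0225 = 72.7475
Sxy = Σxy − (Σx)(Σy)/n = -1713.28 − (-1379.575) = -333.705
b = Sxy/Sxx = -333.705/72.7475 = -4.587168
a = ȳ − b·x̄ = -34.75 − (-4.587168)·9.925 = 10.777642
ŷ(6.8) = a + b·6.8 = 10.777642 + (-4.587168)·6.8 = -20.415100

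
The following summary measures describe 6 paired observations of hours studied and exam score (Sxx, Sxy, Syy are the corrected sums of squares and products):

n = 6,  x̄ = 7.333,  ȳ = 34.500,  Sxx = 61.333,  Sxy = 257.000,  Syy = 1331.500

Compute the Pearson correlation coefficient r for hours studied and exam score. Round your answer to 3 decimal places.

r = Sxy/√(Sxx·Syy) = 257/√(81664.8895) = 257/285.770694 = 0.899322

0.899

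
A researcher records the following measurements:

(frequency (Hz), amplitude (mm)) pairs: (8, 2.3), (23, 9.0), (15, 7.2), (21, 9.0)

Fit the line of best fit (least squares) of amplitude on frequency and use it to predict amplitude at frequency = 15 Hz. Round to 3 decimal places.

6.084

n = 4, Σx = 67, Σy = 27.5, Σxy = 522.4, Σx² = 1259
Sxx = Σx² − (Σx)²/n = 1259 − 1122.25 = 136.75
Sxy = Σxy − (Σx)(Σy)/n = 522.4 − 460.625 = 61.775
b = Sxy/Sxx = 61.775/136.75 = 0.451737
a = ȳ − b·x̄ = 6.875 − 0.451737·16.75 = -0.691590
ŷ(15) = a + b·15 = -0.691590 + 0.451737·15 = 6.084461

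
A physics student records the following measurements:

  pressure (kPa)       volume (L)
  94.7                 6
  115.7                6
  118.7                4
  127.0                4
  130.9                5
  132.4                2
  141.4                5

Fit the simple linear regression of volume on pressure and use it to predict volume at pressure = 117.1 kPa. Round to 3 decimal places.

n = 7, Σx = 860.8, Σy = 32, Σxy = 3871.5, Σx² = 107231.8
Sxx = Σx² − (Σx)²/n = 107231.8 − 105853.805714 = 1377.994286
Sxy = Σxy − (Σx)(Σy)/n = 3871.5 − 3935.085714 = -63.585714
b = Sxy/Sxx = -63.585714/1377.994286 = -0.046144
a = ȳ − b·x̄ = 4.571429 − (-0.046144)·122.971429 = 10.245782
ŷ(117.1) = a + b·117.1 = 10.245782 + (-0.046144)·117.1 = 4.842358

4.842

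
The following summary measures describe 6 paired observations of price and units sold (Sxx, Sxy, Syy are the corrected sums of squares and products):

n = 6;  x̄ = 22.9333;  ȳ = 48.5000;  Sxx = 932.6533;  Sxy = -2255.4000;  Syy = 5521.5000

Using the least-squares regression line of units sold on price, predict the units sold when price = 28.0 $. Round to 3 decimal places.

b = Sxy/Sxx = -2255.4/932.6533 = -2.418262
a = ȳ − b·x̄ = 48.5 − (-2.418262)·22.9333 = 103.958727
ŷ(28.0) = a + b·28.0 = 103.958727 + (-2.418262)·28 = 36.247392

36.247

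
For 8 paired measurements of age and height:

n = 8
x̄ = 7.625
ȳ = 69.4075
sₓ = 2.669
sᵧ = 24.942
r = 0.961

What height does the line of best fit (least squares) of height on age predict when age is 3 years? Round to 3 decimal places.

b = r · sᵧ/sₓ = 0.961 · 24.942/2.669 = 8.980615
a = ȳ − b·x̄ = 69.4075 − 8.980615·7.625 = 0.930309
ŷ(3) = a + b·3 = 0.930309 + 8.980615·3 = 27.872155

27.872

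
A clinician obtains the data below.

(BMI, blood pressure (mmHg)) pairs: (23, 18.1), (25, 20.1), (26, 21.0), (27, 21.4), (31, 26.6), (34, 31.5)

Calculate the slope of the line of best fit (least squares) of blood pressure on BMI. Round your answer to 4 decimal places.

1.2100

n = 6, Σx = 166, Σy = 138.7, Σxy = 3938.2, Σx² = 4676
Sxx = Σx² − (Σx)²/n = 4676 − 4592.666667 = 83.333333
Sxy = Σxy − (Σx)(Σy)/n = 3938.2 − 3837.366667 = 100.833333
b = Sxy/Sxx = 100.833333/83.333333 = 1.21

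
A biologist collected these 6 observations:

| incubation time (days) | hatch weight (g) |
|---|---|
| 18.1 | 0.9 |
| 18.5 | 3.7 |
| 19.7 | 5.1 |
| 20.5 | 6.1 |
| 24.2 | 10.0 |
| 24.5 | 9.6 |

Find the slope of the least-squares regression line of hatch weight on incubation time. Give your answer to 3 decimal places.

n = 6, Σx = 125.5, Σy = 35.4, Σxy = 787.46, Σx² = 2664.09
Sxx = Σx² − (Σx)²/n = 2664.09 − 2625.041667 = 39.048333
Sxy = Σxy − (Σx)(Σy)/n = 787.46 − 740.45 = 47.01
b = Sxy/Sxx = 47.01/39.048333 = 1.203893

1.204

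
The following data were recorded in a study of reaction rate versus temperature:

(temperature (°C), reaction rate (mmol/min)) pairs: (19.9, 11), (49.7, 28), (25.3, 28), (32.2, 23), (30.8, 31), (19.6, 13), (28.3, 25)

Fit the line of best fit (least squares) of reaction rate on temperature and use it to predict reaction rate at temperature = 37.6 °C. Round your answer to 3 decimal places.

26.669

n = 7, Σx = 205.8, Σy = 159, Σxy = 4976.6, Σx² = 6676.72
Sxx = Σx² − (Σx)²/n = 6676.72 − 6050.52 = 626.2
Sxy = Σxy − (Σx)(Σy)/n = 4976.6 − 4674.6 = 302
b = Sxy/Sxx = 302/626.2 = 0.482274
a = ȳ − b·x̄ = 22.714286 − 0.482274·29.4 = 8.535429
ŷ(37.6) = a + b·37.6 = 8.535429 + 0.482274·37.6 = 26.668933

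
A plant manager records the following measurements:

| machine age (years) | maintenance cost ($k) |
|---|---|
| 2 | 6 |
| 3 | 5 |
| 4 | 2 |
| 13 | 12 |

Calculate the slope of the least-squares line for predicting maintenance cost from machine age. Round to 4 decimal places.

n = 4, Σx = 22, Σy = 25, Σxy = 191, Σx² = 198
Sxx = Σx² − (Σx)²/n = 198 − 121 = 77
Sxy = Σxy − (Σx)(Σy)/n = 191 − 137.5 = 53.5
b = Sxy/Sxx = 53.5/77 = 0.694805

0.6948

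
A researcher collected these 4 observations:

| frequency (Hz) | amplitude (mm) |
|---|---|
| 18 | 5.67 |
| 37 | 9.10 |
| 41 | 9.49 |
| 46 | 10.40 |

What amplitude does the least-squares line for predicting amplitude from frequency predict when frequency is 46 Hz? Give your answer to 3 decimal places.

n = 4, Σx = 142, Σy = 34.66, Σxy = 1306.25, Σx² = 5490
Sxx = Σx² − (Σx)²/n = 5490 − 5041 = 449
Sxy = Σxy − (Σx)(Σy)/n = 1306.25 − 1230.43 = 75.82
b = Sxy/Sxx = 75.82/449 = 0.168864
a = ȳ − b·x̄ = 8.665 − 0.168864·35.5 = 2.670323
ŷ(46) = a + b·46 = 2.670323 + 0.168864·46 = 10.438073

10.438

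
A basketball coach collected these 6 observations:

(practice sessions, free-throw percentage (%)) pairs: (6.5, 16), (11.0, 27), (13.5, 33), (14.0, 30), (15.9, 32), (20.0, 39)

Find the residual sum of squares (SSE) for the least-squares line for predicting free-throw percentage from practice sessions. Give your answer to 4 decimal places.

22.3863

n = 6, Σx = 80.9, Σy = 177, Σxy = 2555.3, Σx² = 1194.31, Σy² = 5519
Sxx = Σx² − (Σx)²/n = 1194.31 − 1090.801667 = 103.508333
Sxy = Σxy − (Σx)(Σy)/n = 2555.3 − 2386.55 = 168.75
Syy = Σy² − (Σy)²/n = 5519 − 5221.5 = 297.5
b = Sxy/Sxx = 168.75/103.508333 = 1.630304
SSE = Syy − b·Sxy = 297.5 − 1.630304·168.75 = 22.386281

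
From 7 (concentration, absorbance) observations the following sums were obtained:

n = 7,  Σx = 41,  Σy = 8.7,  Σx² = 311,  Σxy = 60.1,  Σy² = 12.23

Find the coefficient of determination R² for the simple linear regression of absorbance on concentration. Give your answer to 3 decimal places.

Sxx = Σx² − (Σx)²/n = 311 − 240.142857 = 70.857143
Sxy = Σxy − (Σx)(Σy)/n = 60.1 − 50.957143 = 9.142857
Syy = Σy² − (Σy)²/n = 12.23 − 10.812857 = 1.417143
R² = Sxy²/(Sxx·Syy) = (9.142857)²/(70.857143·1.417143) = 0.832466

0.832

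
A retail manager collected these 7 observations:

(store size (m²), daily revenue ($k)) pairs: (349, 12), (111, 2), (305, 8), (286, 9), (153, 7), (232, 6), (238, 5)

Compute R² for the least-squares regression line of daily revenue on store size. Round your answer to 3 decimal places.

0.724

n = 7, Σx = 1674, Σy = 49, Σxy = 13077, Σx² = 442820, Σy² = 403
Sxx = Σx² − (Σx)²/n = 442820 − 400325.142857 = 42494.857143
Sxy = Σxy − (Σx)(Σy)/n = 13077 − 11718 = 1359
Syy = Σy² − (Σy)²/n = 403 − 343 = 60
R² = Sxy²/(Sxx·Syy) = (1359)²/(42494.857143·60) = 0.724355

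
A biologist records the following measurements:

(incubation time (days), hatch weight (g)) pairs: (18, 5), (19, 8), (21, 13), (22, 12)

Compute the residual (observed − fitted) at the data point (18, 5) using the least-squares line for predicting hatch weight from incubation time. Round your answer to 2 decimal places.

n = 4, Σx = 80, Σy = 38, Σxy = 779, Σx² = 1610
Sxx = Σx² − (Σx)²/n = 1610 − 1600 = 10
Sxy = Σxy − (Σx)(Σy)/n = 779 − 760 = 19
b = Sxy/Sxx = 19/10 = 1.9
a = ȳ − b·x̄ = 9.5 − 1.9·20 = -28.5
ŷ(18) = -28.5 + 1.9·18 = 5.7
residual = y − ŷ = 5 − 5.7 = -0.7

-0.70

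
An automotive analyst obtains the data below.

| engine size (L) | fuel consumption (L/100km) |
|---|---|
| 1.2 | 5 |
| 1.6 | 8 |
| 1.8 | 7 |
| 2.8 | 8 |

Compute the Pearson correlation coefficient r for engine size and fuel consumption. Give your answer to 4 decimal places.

n = 4, Σx = 7.4, Σy = 28, Σxy = 53.8, Σx² = 15.08, Σy² = 202
Sxx = Σx² − (Σx)²/n = 15.08 − 13.69 = 1.39
Sxy = Σxy − (Σx)(Σy)/n = 53.8 − 51.8 = 2
Syy = Σy² − (Σy)²/n = 202 − 196 = 6
r = Sxy/√(Sxx·Syy) = 2/√(8.34) = 2/2.887906 = 0.692543

0.6925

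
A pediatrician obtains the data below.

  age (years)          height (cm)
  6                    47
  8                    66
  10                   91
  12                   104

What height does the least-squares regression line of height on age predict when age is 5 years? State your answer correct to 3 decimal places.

n = 4, Σx = 36, Σy = 308, Σxy = 2968, Σx² = 344
Sxx = Σx² − (Σx)²/n = 344 − 324 = 20
Sxy = Σxy − (Σx)(Σy)/n = 2968 − 2772 = 196
b = Sxy/Sxx = 196/20 = 9.8
a = ȳ − b·x̄ = 77 − 9.8·9 = -11.2
ŷ(5) = a + b·5 = -11.2 + 9.8·5 = 37.8

37.800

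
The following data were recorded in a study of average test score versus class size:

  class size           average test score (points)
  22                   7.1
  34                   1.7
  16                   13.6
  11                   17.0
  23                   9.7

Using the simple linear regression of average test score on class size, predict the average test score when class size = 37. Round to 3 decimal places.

-0.714

n = 5, Σx = 106, Σy = 49.1, Σxy = 841.7, Σx² = 2546
Sxx = Σx² − (Σx)²/n = 2546 − 2247.2 = 298.8
Sxy = Σxy − (Σx)(Σy)/n = 841.7 − 1040.92 = -199.22
b = Sxy/Sxx = -199.22/298.8 = -0.666734
a = ȳ − b·x̄ = 9.82 − (-0.666734)·21.2 = 23.954752
ŷ(37) = a + b·37 = 23.954752 + (-0.666734)·37 = -0.714391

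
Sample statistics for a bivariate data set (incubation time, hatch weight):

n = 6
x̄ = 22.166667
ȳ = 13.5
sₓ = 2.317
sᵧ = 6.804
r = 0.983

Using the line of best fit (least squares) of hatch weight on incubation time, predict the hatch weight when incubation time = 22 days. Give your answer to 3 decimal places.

b = r · sᵧ/sₓ = 0.983 · 6.804/2.317 = 2.886634
a = ȳ − b·x̄ = 13.5 − 2.886634·22.166667 = -50.487064
ŷ(22) = a + b·22 = -50.487064 + 2.886634·22 = 13.018893

13.019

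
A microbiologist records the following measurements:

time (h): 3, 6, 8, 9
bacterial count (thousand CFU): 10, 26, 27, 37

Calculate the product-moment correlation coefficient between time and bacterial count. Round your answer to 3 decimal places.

n = 4, Σx = 26, Σy = 100, Σxy = 735, Σx² = 190, Σy² = 2874
Sxx = Σx² − (Σx)²/n = 190 − 169 = 21
Sxy = Σxy − (Σx)(Σy)/n = 735 − 650 = 85
Syy = Σy² − (Σy)²/n = 2874 − 2500 = 374
r = Sxy/√(Sxx·Syy) = 85/√(7854) = 85/88.622796 = 0.959121

0.959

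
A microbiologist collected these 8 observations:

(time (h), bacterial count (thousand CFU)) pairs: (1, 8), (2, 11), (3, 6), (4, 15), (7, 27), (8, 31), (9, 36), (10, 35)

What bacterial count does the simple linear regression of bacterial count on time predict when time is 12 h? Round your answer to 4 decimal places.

n = 8, Σx = 44, Σy = 169, Σxy = 1219, Σx² = 324
Sxx = Σx² − (Σx)²/n = 324 − 242 = 82
Sxy = Σxy − (Σx)(Σy)/n = 1219 − 929.5 = 289.5
b = Sxy/Sxx = 289.5/82 = 3.530488
a = ȳ − b·x̄ = 21.125 − 3.530488·5.5 = 1.707317
ŷ(12) = a + b·12 = 1.707317 + 3.530488·12 = 44.073171

44.0732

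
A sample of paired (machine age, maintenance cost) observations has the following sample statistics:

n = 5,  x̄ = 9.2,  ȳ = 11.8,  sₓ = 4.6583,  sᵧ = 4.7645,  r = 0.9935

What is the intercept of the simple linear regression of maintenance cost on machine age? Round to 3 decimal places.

2.451

b = r · sᵧ/sₓ = 0.9935 · 4.7645/4.6583 = 1.016150
a = ȳ − b·x̄ = 11.8 − 1.016150·9.2 = 2.451422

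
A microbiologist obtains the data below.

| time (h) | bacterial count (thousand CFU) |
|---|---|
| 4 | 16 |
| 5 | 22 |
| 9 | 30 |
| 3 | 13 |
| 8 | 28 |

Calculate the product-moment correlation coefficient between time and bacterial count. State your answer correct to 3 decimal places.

n = 5, Σx = 29, Σy = 109, Σxy = 707, Σx² = 195, Σy² = 2593
Sxx = Σx² − (Σx)²/n = 195 − 168.2 = 26.8
Sxy = Σxy − (Σx)(Σy)/n = 707 − 632.2 = 74.8
Syy = Σy² − (Σy)²/n = 2593 − 2376.2 = 216.8
r = Sxy/√(Sxx·Syy) = 74.8/√(5810.24) = 74.8/76.224930 = 0.981306

0.981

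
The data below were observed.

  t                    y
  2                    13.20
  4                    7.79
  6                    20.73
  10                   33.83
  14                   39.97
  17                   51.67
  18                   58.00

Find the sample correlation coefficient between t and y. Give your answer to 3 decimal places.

n = 7, Σx = 71, Σy = 225.19, Σxy = 3002.21, Σx² = 965, Σy² = 9440.5157
Sxx = Σx² − (Σx)²/n = 965 − 720.142857 = 244.857143
Sxy = Σxy − (Σx)(Σy)/n = 3002.21 − 2284.07 = 718.14
Syy = Σy² − (Σy)²/n = 9440.5157 − 7244.3623 = 2196.1534
r = Sxy/√(Sxx·Syy) = 718.14/√(537743.8468) = 718.14/733.310198 = 0.979313

0.979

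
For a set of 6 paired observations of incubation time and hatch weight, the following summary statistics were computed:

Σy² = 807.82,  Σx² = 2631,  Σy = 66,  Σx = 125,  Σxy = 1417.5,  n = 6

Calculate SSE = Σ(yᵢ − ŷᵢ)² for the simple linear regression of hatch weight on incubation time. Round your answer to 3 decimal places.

14.506

Sxx = Σx² − (Σx)²/n = 2631 − 2604.166667 = 26.833333
Sxy = Σxy − (Σx)(Σy)/n = 1417.5 − 1375 = 42.5
Syy = Σy² − (Σy)²/n = 807.82 − 726 = 81.82
b = Sxy/Sxx = 42.5/26.833333 = 1.583851
SSE = Syy − b·Sxy = 81.82 − 1.583851·42.5 = 14.506335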